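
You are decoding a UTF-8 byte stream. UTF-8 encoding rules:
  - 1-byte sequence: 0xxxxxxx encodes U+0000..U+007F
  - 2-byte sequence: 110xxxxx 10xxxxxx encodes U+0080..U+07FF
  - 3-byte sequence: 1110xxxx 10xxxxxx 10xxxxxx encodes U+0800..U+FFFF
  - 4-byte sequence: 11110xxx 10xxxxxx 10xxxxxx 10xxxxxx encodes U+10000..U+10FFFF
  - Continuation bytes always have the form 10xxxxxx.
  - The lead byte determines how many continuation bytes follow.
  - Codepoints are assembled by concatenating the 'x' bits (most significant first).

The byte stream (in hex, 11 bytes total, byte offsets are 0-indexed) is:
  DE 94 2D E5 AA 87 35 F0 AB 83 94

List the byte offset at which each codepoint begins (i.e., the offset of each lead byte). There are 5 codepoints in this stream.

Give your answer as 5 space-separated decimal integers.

Answer: 0 2 3 6 7

Derivation:
Byte[0]=DE: 2-byte lead, need 1 cont bytes. acc=0x1E
Byte[1]=94: continuation. acc=(acc<<6)|0x14=0x794
Completed: cp=U+0794 (starts at byte 0)
Byte[2]=2D: 1-byte ASCII. cp=U+002D
Byte[3]=E5: 3-byte lead, need 2 cont bytes. acc=0x5
Byte[4]=AA: continuation. acc=(acc<<6)|0x2A=0x16A
Byte[5]=87: continuation. acc=(acc<<6)|0x07=0x5A87
Completed: cp=U+5A87 (starts at byte 3)
Byte[6]=35: 1-byte ASCII. cp=U+0035
Byte[7]=F0: 4-byte lead, need 3 cont bytes. acc=0x0
Byte[8]=AB: continuation. acc=(acc<<6)|0x2B=0x2B
Byte[9]=83: continuation. acc=(acc<<6)|0x03=0xAC3
Byte[10]=94: continuation. acc=(acc<<6)|0x14=0x2B0D4
Completed: cp=U+2B0D4 (starts at byte 7)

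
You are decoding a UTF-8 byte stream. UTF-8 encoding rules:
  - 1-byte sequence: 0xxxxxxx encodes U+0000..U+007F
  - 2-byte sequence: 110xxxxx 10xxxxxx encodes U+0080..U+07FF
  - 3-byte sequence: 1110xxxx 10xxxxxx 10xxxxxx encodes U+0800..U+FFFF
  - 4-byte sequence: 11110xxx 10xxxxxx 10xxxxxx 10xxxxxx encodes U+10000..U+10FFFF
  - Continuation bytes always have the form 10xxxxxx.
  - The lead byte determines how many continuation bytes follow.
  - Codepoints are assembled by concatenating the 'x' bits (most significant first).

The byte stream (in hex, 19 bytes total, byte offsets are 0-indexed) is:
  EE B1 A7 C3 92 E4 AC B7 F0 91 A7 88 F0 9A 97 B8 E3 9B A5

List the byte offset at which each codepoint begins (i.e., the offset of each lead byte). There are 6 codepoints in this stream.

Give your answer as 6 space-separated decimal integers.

Byte[0]=EE: 3-byte lead, need 2 cont bytes. acc=0xE
Byte[1]=B1: continuation. acc=(acc<<6)|0x31=0x3B1
Byte[2]=A7: continuation. acc=(acc<<6)|0x27=0xEC67
Completed: cp=U+EC67 (starts at byte 0)
Byte[3]=C3: 2-byte lead, need 1 cont bytes. acc=0x3
Byte[4]=92: continuation. acc=(acc<<6)|0x12=0xD2
Completed: cp=U+00D2 (starts at byte 3)
Byte[5]=E4: 3-byte lead, need 2 cont bytes. acc=0x4
Byte[6]=AC: continuation. acc=(acc<<6)|0x2C=0x12C
Byte[7]=B7: continuation. acc=(acc<<6)|0x37=0x4B37
Completed: cp=U+4B37 (starts at byte 5)
Byte[8]=F0: 4-byte lead, need 3 cont bytes. acc=0x0
Byte[9]=91: continuation. acc=(acc<<6)|0x11=0x11
Byte[10]=A7: continuation. acc=(acc<<6)|0x27=0x467
Byte[11]=88: continuation. acc=(acc<<6)|0x08=0x119C8
Completed: cp=U+119C8 (starts at byte 8)
Byte[12]=F0: 4-byte lead, need 3 cont bytes. acc=0x0
Byte[13]=9A: continuation. acc=(acc<<6)|0x1A=0x1A
Byte[14]=97: continuation. acc=(acc<<6)|0x17=0x697
Byte[15]=B8: continuation. acc=(acc<<6)|0x38=0x1A5F8
Completed: cp=U+1A5F8 (starts at byte 12)
Byte[16]=E3: 3-byte lead, need 2 cont bytes. acc=0x3
Byte[17]=9B: continuation. acc=(acc<<6)|0x1B=0xDB
Byte[18]=A5: continuation. acc=(acc<<6)|0x25=0x36E5
Completed: cp=U+36E5 (starts at byte 16)

Answer: 0 3 5 8 12 16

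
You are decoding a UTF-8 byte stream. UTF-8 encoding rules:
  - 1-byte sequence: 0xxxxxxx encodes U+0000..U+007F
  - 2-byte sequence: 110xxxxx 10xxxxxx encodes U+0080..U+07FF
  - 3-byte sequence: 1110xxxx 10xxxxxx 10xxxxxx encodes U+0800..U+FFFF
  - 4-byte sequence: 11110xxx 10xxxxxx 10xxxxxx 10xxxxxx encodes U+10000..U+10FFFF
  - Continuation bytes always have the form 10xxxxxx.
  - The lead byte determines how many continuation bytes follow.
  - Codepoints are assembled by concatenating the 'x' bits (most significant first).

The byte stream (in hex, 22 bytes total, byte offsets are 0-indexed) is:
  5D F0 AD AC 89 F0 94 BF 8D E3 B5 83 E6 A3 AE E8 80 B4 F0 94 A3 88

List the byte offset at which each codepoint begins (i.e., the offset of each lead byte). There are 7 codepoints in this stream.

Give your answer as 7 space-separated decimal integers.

Byte[0]=5D: 1-byte ASCII. cp=U+005D
Byte[1]=F0: 4-byte lead, need 3 cont bytes. acc=0x0
Byte[2]=AD: continuation. acc=(acc<<6)|0x2D=0x2D
Byte[3]=AC: continuation. acc=(acc<<6)|0x2C=0xB6C
Byte[4]=89: continuation. acc=(acc<<6)|0x09=0x2DB09
Completed: cp=U+2DB09 (starts at byte 1)
Byte[5]=F0: 4-byte lead, need 3 cont bytes. acc=0x0
Byte[6]=94: continuation. acc=(acc<<6)|0x14=0x14
Byte[7]=BF: continuation. acc=(acc<<6)|0x3F=0x53F
Byte[8]=8D: continuation. acc=(acc<<6)|0x0D=0x14FCD
Completed: cp=U+14FCD (starts at byte 5)
Byte[9]=E3: 3-byte lead, need 2 cont bytes. acc=0x3
Byte[10]=B5: continuation. acc=(acc<<6)|0x35=0xF5
Byte[11]=83: continuation. acc=(acc<<6)|0x03=0x3D43
Completed: cp=U+3D43 (starts at byte 9)
Byte[12]=E6: 3-byte lead, need 2 cont bytes. acc=0x6
Byte[13]=A3: continuation. acc=(acc<<6)|0x23=0x1A3
Byte[14]=AE: continuation. acc=(acc<<6)|0x2E=0x68EE
Completed: cp=U+68EE (starts at byte 12)
Byte[15]=E8: 3-byte lead, need 2 cont bytes. acc=0x8
Byte[16]=80: continuation. acc=(acc<<6)|0x00=0x200
Byte[17]=B4: continuation. acc=(acc<<6)|0x34=0x8034
Completed: cp=U+8034 (starts at byte 15)
Byte[18]=F0: 4-byte lead, need 3 cont bytes. acc=0x0
Byte[19]=94: continuation. acc=(acc<<6)|0x14=0x14
Byte[20]=A3: continuation. acc=(acc<<6)|0x23=0x523
Byte[21]=88: continuation. acc=(acc<<6)|0x08=0x148C8
Completed: cp=U+148C8 (starts at byte 18)

Answer: 0 1 5 9 12 15 18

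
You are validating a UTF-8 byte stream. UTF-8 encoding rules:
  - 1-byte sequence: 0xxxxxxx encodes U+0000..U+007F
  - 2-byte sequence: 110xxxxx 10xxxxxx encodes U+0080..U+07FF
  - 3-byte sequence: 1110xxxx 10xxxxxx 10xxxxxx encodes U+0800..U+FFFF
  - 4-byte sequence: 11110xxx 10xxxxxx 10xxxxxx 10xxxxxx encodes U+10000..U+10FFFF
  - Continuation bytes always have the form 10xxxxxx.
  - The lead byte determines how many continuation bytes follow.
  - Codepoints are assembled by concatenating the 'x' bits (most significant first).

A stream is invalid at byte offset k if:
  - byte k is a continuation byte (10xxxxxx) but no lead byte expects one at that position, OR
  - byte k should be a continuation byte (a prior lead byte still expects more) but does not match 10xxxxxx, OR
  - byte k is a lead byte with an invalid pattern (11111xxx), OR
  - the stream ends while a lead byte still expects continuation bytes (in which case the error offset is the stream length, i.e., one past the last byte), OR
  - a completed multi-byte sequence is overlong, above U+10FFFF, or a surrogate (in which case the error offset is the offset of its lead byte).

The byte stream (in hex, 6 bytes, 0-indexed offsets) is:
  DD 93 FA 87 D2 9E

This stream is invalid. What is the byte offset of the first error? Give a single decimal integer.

Answer: 2

Derivation:
Byte[0]=DD: 2-byte lead, need 1 cont bytes. acc=0x1D
Byte[1]=93: continuation. acc=(acc<<6)|0x13=0x753
Completed: cp=U+0753 (starts at byte 0)
Byte[2]=FA: INVALID lead byte (not 0xxx/110x/1110/11110)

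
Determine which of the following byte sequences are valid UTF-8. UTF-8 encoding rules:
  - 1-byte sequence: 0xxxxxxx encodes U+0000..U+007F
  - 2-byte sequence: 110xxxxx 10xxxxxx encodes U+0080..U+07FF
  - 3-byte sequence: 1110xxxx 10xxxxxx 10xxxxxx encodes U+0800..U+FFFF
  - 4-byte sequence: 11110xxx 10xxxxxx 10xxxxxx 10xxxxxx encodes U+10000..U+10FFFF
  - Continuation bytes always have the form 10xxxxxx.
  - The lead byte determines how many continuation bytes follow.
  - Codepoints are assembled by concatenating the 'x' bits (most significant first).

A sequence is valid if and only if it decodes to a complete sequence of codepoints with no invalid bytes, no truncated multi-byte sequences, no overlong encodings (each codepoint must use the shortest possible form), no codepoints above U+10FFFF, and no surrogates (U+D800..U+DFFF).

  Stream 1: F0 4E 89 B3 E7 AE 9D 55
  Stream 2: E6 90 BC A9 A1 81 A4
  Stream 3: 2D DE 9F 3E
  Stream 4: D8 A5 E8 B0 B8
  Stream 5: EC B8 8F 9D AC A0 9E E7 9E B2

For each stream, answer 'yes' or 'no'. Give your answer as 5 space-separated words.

Answer: no no yes yes no

Derivation:
Stream 1: error at byte offset 1. INVALID
Stream 2: error at byte offset 3. INVALID
Stream 3: decodes cleanly. VALID
Stream 4: decodes cleanly. VALID
Stream 5: error at byte offset 3. INVALID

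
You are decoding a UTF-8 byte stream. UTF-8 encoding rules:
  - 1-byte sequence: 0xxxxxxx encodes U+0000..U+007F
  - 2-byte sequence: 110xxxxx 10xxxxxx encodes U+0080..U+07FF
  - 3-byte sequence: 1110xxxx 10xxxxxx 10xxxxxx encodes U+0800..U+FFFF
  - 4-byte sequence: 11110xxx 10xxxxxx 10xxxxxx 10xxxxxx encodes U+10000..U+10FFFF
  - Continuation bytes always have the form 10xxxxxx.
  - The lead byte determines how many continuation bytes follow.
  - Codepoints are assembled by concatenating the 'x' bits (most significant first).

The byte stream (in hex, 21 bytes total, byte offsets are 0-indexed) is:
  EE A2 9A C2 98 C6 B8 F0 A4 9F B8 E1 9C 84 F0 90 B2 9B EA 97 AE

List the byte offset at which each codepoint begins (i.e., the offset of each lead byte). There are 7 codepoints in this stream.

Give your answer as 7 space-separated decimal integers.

Byte[0]=EE: 3-byte lead, need 2 cont bytes. acc=0xE
Byte[1]=A2: continuation. acc=(acc<<6)|0x22=0x3A2
Byte[2]=9A: continuation. acc=(acc<<6)|0x1A=0xE89A
Completed: cp=U+E89A (starts at byte 0)
Byte[3]=C2: 2-byte lead, need 1 cont bytes. acc=0x2
Byte[4]=98: continuation. acc=(acc<<6)|0x18=0x98
Completed: cp=U+0098 (starts at byte 3)
Byte[5]=C6: 2-byte lead, need 1 cont bytes. acc=0x6
Byte[6]=B8: continuation. acc=(acc<<6)|0x38=0x1B8
Completed: cp=U+01B8 (starts at byte 5)
Byte[7]=F0: 4-byte lead, need 3 cont bytes. acc=0x0
Byte[8]=A4: continuation. acc=(acc<<6)|0x24=0x24
Byte[9]=9F: continuation. acc=(acc<<6)|0x1F=0x91F
Byte[10]=B8: continuation. acc=(acc<<6)|0x38=0x247F8
Completed: cp=U+247F8 (starts at byte 7)
Byte[11]=E1: 3-byte lead, need 2 cont bytes. acc=0x1
Byte[12]=9C: continuation. acc=(acc<<6)|0x1C=0x5C
Byte[13]=84: continuation. acc=(acc<<6)|0x04=0x1704
Completed: cp=U+1704 (starts at byte 11)
Byte[14]=F0: 4-byte lead, need 3 cont bytes. acc=0x0
Byte[15]=90: continuation. acc=(acc<<6)|0x10=0x10
Byte[16]=B2: continuation. acc=(acc<<6)|0x32=0x432
Byte[17]=9B: continuation. acc=(acc<<6)|0x1B=0x10C9B
Completed: cp=U+10C9B (starts at byte 14)
Byte[18]=EA: 3-byte lead, need 2 cont bytes. acc=0xA
Byte[19]=97: continuation. acc=(acc<<6)|0x17=0x297
Byte[20]=AE: continuation. acc=(acc<<6)|0x2E=0xA5EE
Completed: cp=U+A5EE (starts at byte 18)

Answer: 0 3 5 7 11 14 18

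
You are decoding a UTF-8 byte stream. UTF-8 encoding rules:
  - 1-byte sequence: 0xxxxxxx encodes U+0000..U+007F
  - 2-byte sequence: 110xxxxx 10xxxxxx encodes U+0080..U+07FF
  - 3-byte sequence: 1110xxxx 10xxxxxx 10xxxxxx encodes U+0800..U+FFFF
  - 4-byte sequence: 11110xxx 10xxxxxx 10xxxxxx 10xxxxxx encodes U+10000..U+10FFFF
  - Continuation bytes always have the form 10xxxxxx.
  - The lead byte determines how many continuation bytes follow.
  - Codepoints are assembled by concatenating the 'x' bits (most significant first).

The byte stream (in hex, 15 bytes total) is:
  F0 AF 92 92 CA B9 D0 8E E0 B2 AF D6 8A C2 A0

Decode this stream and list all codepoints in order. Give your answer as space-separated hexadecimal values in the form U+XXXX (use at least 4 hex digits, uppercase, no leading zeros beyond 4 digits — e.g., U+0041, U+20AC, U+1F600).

Answer: U+2F492 U+02B9 U+040E U+0CAF U+058A U+00A0

Derivation:
Byte[0]=F0: 4-byte lead, need 3 cont bytes. acc=0x0
Byte[1]=AF: continuation. acc=(acc<<6)|0x2F=0x2F
Byte[2]=92: continuation. acc=(acc<<6)|0x12=0xBD2
Byte[3]=92: continuation. acc=(acc<<6)|0x12=0x2F492
Completed: cp=U+2F492 (starts at byte 0)
Byte[4]=CA: 2-byte lead, need 1 cont bytes. acc=0xA
Byte[5]=B9: continuation. acc=(acc<<6)|0x39=0x2B9
Completed: cp=U+02B9 (starts at byte 4)
Byte[6]=D0: 2-byte lead, need 1 cont bytes. acc=0x10
Byte[7]=8E: continuation. acc=(acc<<6)|0x0E=0x40E
Completed: cp=U+040E (starts at byte 6)
Byte[8]=E0: 3-byte lead, need 2 cont bytes. acc=0x0
Byte[9]=B2: continuation. acc=(acc<<6)|0x32=0x32
Byte[10]=AF: continuation. acc=(acc<<6)|0x2F=0xCAF
Completed: cp=U+0CAF (starts at byte 8)
Byte[11]=D6: 2-byte lead, need 1 cont bytes. acc=0x16
Byte[12]=8A: continuation. acc=(acc<<6)|0x0A=0x58A
Completed: cp=U+058A (starts at byte 11)
Byte[13]=C2: 2-byte lead, need 1 cont bytes. acc=0x2
Byte[14]=A0: continuation. acc=(acc<<6)|0x20=0xA0
Completed: cp=U+00A0 (starts at byte 13)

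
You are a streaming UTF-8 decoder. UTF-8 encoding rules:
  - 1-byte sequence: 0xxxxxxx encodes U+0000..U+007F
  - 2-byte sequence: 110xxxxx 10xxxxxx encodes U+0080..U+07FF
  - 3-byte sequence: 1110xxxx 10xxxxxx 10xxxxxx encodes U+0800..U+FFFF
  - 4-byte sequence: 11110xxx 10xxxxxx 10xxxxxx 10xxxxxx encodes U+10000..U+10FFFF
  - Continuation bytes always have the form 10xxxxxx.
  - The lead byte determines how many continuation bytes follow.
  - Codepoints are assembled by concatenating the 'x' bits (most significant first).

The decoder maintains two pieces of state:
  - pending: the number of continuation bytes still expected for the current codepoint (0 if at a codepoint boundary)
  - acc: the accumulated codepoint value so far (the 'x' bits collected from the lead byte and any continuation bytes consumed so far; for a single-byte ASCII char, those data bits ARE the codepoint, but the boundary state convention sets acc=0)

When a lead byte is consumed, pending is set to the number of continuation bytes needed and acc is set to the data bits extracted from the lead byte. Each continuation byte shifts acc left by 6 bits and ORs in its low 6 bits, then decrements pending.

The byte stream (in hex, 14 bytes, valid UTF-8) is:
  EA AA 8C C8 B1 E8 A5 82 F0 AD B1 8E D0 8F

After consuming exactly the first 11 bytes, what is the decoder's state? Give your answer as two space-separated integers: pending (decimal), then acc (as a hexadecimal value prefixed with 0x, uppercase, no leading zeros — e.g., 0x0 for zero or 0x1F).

Byte[0]=EA: 3-byte lead. pending=2, acc=0xA
Byte[1]=AA: continuation. acc=(acc<<6)|0x2A=0x2AA, pending=1
Byte[2]=8C: continuation. acc=(acc<<6)|0x0C=0xAA8C, pending=0
Byte[3]=C8: 2-byte lead. pending=1, acc=0x8
Byte[4]=B1: continuation. acc=(acc<<6)|0x31=0x231, pending=0
Byte[5]=E8: 3-byte lead. pending=2, acc=0x8
Byte[6]=A5: continuation. acc=(acc<<6)|0x25=0x225, pending=1
Byte[7]=82: continuation. acc=(acc<<6)|0x02=0x8942, pending=0
Byte[8]=F0: 4-byte lead. pending=3, acc=0x0
Byte[9]=AD: continuation. acc=(acc<<6)|0x2D=0x2D, pending=2
Byte[10]=B1: continuation. acc=(acc<<6)|0x31=0xB71, pending=1

Answer: 1 0xB71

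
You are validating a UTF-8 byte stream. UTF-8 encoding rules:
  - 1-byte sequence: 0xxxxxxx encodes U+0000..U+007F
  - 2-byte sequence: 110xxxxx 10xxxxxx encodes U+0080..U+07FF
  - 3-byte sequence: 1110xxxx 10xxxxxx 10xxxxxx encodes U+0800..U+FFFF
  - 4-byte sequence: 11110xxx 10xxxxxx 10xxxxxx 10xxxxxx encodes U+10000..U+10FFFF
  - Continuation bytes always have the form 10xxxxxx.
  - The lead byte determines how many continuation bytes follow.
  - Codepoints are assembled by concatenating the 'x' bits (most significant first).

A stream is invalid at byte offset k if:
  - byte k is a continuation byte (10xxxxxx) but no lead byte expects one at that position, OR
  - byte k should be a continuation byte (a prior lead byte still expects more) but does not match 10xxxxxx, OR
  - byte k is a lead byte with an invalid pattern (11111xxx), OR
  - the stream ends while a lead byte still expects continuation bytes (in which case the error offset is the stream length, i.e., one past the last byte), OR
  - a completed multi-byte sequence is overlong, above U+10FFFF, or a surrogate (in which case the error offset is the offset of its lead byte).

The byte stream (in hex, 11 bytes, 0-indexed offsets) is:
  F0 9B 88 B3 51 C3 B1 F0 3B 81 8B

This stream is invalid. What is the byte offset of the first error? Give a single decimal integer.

Byte[0]=F0: 4-byte lead, need 3 cont bytes. acc=0x0
Byte[1]=9B: continuation. acc=(acc<<6)|0x1B=0x1B
Byte[2]=88: continuation. acc=(acc<<6)|0x08=0x6C8
Byte[3]=B3: continuation. acc=(acc<<6)|0x33=0x1B233
Completed: cp=U+1B233 (starts at byte 0)
Byte[4]=51: 1-byte ASCII. cp=U+0051
Byte[5]=C3: 2-byte lead, need 1 cont bytes. acc=0x3
Byte[6]=B1: continuation. acc=(acc<<6)|0x31=0xF1
Completed: cp=U+00F1 (starts at byte 5)
Byte[7]=F0: 4-byte lead, need 3 cont bytes. acc=0x0
Byte[8]=3B: expected 10xxxxxx continuation. INVALID

Answer: 8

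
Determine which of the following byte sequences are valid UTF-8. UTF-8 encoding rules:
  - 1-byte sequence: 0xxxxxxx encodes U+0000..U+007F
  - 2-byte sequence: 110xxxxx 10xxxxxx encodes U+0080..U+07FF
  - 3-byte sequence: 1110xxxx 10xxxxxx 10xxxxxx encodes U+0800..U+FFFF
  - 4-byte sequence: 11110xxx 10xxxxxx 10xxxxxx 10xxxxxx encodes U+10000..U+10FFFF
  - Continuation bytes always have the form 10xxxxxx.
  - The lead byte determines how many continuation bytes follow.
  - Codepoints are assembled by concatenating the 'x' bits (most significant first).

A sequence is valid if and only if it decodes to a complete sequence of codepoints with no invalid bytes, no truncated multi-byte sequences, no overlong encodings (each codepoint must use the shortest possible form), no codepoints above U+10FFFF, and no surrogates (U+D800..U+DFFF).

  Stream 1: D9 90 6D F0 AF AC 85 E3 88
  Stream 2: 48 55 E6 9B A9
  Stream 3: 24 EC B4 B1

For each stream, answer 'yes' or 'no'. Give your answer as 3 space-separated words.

Stream 1: error at byte offset 9. INVALID
Stream 2: decodes cleanly. VALID
Stream 3: decodes cleanly. VALID

Answer: no yes yes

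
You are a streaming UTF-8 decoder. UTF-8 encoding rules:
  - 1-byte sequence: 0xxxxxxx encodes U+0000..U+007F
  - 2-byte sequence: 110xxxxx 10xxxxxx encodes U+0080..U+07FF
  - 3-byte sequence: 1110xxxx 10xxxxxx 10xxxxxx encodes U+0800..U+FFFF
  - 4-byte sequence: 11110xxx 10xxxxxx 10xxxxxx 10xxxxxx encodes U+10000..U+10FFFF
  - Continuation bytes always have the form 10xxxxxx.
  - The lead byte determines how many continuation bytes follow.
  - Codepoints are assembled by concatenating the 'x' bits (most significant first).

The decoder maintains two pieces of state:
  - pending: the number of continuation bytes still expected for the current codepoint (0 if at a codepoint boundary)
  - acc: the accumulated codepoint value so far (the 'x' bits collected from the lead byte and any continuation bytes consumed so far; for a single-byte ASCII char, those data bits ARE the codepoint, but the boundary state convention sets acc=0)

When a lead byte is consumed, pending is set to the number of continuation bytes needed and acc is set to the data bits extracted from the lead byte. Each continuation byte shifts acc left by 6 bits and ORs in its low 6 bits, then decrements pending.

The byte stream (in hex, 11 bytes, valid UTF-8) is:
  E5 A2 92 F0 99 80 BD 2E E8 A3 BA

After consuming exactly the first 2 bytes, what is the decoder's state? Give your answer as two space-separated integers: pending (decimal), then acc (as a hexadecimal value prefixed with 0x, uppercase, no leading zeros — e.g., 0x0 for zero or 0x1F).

Answer: 1 0x162

Derivation:
Byte[0]=E5: 3-byte lead. pending=2, acc=0x5
Byte[1]=A2: continuation. acc=(acc<<6)|0x22=0x162, pending=1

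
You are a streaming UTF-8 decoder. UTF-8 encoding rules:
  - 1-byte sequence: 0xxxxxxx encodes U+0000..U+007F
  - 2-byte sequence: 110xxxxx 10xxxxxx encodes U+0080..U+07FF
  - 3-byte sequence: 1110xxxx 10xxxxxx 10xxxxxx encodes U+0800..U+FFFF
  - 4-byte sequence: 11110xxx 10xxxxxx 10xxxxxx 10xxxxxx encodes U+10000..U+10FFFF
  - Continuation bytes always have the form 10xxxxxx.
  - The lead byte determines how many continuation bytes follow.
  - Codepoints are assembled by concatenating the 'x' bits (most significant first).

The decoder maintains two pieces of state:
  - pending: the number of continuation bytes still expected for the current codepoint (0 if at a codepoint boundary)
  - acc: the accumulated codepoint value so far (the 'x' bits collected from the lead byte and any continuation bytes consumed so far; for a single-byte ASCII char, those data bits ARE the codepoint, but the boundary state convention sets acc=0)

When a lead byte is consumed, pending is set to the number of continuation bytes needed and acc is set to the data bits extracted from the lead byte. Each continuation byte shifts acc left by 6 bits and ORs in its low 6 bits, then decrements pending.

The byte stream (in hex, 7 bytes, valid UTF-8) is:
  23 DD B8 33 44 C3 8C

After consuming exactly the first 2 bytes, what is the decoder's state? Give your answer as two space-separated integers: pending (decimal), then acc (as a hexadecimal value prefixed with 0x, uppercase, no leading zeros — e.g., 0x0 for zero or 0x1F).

Answer: 1 0x1D

Derivation:
Byte[0]=23: 1-byte. pending=0, acc=0x0
Byte[1]=DD: 2-byte lead. pending=1, acc=0x1D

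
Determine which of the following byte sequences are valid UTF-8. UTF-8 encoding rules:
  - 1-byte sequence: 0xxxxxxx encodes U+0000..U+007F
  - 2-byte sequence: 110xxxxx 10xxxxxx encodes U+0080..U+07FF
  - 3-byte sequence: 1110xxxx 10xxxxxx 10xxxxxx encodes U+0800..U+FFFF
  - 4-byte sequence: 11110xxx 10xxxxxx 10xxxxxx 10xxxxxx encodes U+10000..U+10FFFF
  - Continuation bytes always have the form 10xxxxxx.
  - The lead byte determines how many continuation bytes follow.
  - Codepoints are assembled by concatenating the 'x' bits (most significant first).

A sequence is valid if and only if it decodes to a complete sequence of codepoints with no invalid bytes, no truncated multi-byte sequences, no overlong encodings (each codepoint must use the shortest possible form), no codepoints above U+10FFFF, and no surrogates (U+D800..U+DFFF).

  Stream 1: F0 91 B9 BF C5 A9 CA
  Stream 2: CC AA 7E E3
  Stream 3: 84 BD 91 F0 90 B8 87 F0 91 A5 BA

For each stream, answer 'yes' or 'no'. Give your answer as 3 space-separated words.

Answer: no no no

Derivation:
Stream 1: error at byte offset 7. INVALID
Stream 2: error at byte offset 4. INVALID
Stream 3: error at byte offset 0. INVALID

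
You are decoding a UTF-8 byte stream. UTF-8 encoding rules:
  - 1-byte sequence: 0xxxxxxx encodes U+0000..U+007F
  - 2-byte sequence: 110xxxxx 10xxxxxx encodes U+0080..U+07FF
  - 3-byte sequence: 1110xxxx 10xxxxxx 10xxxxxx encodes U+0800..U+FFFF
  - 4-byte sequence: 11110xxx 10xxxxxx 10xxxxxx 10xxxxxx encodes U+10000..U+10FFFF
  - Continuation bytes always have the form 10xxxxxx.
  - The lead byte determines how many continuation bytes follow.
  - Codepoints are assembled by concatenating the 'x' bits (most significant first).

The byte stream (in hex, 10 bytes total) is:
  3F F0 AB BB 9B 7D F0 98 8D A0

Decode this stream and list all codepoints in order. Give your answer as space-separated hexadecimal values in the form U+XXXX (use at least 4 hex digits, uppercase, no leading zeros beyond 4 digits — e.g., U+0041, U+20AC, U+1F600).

Answer: U+003F U+2BEDB U+007D U+18360

Derivation:
Byte[0]=3F: 1-byte ASCII. cp=U+003F
Byte[1]=F0: 4-byte lead, need 3 cont bytes. acc=0x0
Byte[2]=AB: continuation. acc=(acc<<6)|0x2B=0x2B
Byte[3]=BB: continuation. acc=(acc<<6)|0x3B=0xAFB
Byte[4]=9B: continuation. acc=(acc<<6)|0x1B=0x2BEDB
Completed: cp=U+2BEDB (starts at byte 1)
Byte[5]=7D: 1-byte ASCII. cp=U+007D
Byte[6]=F0: 4-byte lead, need 3 cont bytes. acc=0x0
Byte[7]=98: continuation. acc=(acc<<6)|0x18=0x18
Byte[8]=8D: continuation. acc=(acc<<6)|0x0D=0x60D
Byte[9]=A0: continuation. acc=(acc<<6)|0x20=0x18360
Completed: cp=U+18360 (starts at byte 6)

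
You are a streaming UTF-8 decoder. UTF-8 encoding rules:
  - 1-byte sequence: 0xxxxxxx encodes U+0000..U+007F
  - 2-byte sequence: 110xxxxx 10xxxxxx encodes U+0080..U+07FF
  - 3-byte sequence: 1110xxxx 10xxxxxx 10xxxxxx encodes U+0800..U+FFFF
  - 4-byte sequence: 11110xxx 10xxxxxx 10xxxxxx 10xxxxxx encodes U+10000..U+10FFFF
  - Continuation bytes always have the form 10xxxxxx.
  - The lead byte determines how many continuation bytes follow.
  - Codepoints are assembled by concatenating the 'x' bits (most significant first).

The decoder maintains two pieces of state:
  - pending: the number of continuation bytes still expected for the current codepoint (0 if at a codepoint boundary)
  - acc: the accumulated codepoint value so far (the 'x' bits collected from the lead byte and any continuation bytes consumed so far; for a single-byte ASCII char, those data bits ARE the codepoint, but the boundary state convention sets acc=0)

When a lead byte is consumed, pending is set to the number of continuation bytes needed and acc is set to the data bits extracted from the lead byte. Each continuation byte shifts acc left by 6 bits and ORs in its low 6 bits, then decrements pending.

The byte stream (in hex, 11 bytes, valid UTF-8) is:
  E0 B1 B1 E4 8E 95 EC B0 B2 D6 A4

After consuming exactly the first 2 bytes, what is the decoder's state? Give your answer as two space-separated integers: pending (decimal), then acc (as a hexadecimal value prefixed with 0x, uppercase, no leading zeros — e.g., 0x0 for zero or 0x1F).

Byte[0]=E0: 3-byte lead. pending=2, acc=0x0
Byte[1]=B1: continuation. acc=(acc<<6)|0x31=0x31, pending=1

Answer: 1 0x31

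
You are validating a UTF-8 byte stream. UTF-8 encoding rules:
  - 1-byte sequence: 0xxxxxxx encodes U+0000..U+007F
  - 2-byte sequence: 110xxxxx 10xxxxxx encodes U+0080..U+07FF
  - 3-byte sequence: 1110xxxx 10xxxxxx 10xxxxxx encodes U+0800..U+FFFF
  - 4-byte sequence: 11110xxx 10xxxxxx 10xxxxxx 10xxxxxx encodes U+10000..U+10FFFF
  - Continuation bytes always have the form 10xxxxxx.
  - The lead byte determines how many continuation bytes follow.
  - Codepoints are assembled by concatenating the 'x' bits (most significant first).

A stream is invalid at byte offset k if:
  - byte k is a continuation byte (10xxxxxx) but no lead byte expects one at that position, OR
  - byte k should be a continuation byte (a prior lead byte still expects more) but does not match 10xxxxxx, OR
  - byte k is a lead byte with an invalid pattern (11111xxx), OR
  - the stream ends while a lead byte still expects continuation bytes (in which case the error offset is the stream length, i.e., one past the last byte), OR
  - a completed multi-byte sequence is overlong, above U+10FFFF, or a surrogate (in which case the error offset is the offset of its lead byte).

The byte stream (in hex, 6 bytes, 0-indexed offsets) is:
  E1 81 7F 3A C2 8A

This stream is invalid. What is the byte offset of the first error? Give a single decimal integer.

Byte[0]=E1: 3-byte lead, need 2 cont bytes. acc=0x1
Byte[1]=81: continuation. acc=(acc<<6)|0x01=0x41
Byte[2]=7F: expected 10xxxxxx continuation. INVALID

Answer: 2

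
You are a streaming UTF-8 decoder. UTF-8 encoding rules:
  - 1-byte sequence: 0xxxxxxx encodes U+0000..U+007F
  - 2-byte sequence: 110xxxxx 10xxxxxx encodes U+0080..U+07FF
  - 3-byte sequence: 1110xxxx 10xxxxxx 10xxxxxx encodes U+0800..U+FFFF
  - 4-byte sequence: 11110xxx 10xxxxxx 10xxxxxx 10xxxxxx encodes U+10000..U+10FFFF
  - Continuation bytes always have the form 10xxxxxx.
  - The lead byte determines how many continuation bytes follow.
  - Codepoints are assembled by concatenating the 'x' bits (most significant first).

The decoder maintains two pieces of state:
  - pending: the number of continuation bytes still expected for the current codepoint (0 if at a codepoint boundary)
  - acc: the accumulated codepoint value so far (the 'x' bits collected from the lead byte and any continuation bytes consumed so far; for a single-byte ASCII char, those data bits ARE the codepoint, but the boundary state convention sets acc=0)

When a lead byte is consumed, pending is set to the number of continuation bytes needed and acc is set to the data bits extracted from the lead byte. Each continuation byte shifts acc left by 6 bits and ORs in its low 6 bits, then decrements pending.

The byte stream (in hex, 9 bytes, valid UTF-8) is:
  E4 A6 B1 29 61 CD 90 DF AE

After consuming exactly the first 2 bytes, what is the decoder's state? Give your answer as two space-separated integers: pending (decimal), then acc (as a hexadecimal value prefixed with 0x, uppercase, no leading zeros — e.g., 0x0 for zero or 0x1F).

Byte[0]=E4: 3-byte lead. pending=2, acc=0x4
Byte[1]=A6: continuation. acc=(acc<<6)|0x26=0x126, pending=1

Answer: 1 0x126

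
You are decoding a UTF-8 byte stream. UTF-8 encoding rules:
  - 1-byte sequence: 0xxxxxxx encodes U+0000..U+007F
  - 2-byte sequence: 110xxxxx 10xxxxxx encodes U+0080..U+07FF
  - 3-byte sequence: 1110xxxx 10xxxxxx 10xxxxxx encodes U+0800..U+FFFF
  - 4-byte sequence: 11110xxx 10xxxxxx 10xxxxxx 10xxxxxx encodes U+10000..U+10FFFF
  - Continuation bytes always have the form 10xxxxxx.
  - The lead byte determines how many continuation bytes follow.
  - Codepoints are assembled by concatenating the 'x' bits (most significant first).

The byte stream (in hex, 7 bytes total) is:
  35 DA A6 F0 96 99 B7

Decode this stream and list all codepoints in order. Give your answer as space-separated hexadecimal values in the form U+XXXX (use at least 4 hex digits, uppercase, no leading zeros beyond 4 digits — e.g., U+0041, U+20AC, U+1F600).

Byte[0]=35: 1-byte ASCII. cp=U+0035
Byte[1]=DA: 2-byte lead, need 1 cont bytes. acc=0x1A
Byte[2]=A6: continuation. acc=(acc<<6)|0x26=0x6A6
Completed: cp=U+06A6 (starts at byte 1)
Byte[3]=F0: 4-byte lead, need 3 cont bytes. acc=0x0
Byte[4]=96: continuation. acc=(acc<<6)|0x16=0x16
Byte[5]=99: continuation. acc=(acc<<6)|0x19=0x599
Byte[6]=B7: continuation. acc=(acc<<6)|0x37=0x16677
Completed: cp=U+16677 (starts at byte 3)

Answer: U+0035 U+06A6 U+16677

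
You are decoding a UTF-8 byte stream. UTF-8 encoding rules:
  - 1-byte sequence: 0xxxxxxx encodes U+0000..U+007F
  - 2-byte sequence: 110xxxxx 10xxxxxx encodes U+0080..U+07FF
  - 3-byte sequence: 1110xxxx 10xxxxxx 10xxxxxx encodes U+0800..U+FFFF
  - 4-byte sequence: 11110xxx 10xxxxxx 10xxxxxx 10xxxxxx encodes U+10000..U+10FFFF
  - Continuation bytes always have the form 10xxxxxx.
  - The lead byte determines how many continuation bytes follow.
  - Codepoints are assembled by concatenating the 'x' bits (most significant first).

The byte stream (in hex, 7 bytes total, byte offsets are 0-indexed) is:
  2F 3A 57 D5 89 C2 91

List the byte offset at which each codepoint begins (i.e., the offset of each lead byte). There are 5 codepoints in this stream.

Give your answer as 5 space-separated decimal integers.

Byte[0]=2F: 1-byte ASCII. cp=U+002F
Byte[1]=3A: 1-byte ASCII. cp=U+003A
Byte[2]=57: 1-byte ASCII. cp=U+0057
Byte[3]=D5: 2-byte lead, need 1 cont bytes. acc=0x15
Byte[4]=89: continuation. acc=(acc<<6)|0x09=0x549
Completed: cp=U+0549 (starts at byte 3)
Byte[5]=C2: 2-byte lead, need 1 cont bytes. acc=0x2
Byte[6]=91: continuation. acc=(acc<<6)|0x11=0x91
Completed: cp=U+0091 (starts at byte 5)

Answer: 0 1 2 3 5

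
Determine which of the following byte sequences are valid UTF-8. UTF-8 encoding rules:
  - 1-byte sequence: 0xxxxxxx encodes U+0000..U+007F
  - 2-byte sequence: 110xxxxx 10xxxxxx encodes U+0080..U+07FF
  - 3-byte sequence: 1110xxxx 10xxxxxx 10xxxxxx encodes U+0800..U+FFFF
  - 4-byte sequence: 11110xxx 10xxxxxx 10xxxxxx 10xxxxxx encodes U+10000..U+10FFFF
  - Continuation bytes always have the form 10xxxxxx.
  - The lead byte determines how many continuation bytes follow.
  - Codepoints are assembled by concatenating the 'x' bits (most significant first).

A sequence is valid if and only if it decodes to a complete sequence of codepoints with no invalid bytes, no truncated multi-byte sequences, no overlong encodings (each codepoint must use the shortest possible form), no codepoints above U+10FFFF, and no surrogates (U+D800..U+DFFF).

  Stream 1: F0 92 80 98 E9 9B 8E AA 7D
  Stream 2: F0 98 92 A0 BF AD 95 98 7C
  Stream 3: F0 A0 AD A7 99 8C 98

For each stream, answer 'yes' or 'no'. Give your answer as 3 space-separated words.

Answer: no no no

Derivation:
Stream 1: error at byte offset 7. INVALID
Stream 2: error at byte offset 4. INVALID
Stream 3: error at byte offset 4. INVALID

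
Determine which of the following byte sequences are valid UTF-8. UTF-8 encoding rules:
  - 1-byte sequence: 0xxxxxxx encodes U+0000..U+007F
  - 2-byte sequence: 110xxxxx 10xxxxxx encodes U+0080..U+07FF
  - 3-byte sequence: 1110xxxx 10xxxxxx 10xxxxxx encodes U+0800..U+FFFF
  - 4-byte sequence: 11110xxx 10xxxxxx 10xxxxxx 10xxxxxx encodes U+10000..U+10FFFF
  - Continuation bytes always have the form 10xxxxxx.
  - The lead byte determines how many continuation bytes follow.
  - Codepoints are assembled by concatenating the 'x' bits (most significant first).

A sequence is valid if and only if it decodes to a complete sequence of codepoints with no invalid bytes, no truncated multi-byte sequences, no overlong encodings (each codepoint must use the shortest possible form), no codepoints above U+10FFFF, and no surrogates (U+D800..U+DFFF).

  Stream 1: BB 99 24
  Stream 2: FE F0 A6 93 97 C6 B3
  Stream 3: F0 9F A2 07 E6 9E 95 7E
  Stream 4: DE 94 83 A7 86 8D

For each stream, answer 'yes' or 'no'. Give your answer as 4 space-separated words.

Stream 1: error at byte offset 0. INVALID
Stream 2: error at byte offset 0. INVALID
Stream 3: error at byte offset 3. INVALID
Stream 4: error at byte offset 2. INVALID

Answer: no no no no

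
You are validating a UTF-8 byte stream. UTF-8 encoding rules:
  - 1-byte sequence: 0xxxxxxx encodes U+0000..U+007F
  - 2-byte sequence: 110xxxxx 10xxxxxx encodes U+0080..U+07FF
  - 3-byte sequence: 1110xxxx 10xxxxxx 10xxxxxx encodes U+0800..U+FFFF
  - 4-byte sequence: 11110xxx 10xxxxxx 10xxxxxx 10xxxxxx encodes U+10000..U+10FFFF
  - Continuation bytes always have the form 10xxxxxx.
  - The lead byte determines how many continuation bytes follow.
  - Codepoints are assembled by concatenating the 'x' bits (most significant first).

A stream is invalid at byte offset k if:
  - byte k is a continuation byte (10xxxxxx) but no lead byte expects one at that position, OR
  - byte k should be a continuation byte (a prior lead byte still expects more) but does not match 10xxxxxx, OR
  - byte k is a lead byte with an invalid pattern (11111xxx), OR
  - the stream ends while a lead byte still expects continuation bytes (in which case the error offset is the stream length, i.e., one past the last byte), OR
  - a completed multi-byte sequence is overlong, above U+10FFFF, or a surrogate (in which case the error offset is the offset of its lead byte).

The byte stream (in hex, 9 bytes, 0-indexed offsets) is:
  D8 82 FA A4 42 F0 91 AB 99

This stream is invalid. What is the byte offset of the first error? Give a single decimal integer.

Byte[0]=D8: 2-byte lead, need 1 cont bytes. acc=0x18
Byte[1]=82: continuation. acc=(acc<<6)|0x02=0x602
Completed: cp=U+0602 (starts at byte 0)
Byte[2]=FA: INVALID lead byte (not 0xxx/110x/1110/11110)

Answer: 2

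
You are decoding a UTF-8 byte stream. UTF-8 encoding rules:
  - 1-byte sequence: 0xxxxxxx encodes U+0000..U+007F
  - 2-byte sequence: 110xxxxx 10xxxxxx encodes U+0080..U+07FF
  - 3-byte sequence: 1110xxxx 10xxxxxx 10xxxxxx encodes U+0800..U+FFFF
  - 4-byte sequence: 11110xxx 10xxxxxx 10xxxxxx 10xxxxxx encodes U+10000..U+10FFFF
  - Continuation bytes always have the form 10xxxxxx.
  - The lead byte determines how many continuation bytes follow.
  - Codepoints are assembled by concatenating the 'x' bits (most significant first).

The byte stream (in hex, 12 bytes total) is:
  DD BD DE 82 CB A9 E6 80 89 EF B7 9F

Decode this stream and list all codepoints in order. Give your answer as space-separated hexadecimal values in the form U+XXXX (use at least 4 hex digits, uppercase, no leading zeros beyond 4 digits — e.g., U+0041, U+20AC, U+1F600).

Answer: U+077D U+0782 U+02E9 U+6009 U+FDDF

Derivation:
Byte[0]=DD: 2-byte lead, need 1 cont bytes. acc=0x1D
Byte[1]=BD: continuation. acc=(acc<<6)|0x3D=0x77D
Completed: cp=U+077D (starts at byte 0)
Byte[2]=DE: 2-byte lead, need 1 cont bytes. acc=0x1E
Byte[3]=82: continuation. acc=(acc<<6)|0x02=0x782
Completed: cp=U+0782 (starts at byte 2)
Byte[4]=CB: 2-byte lead, need 1 cont bytes. acc=0xB
Byte[5]=A9: continuation. acc=(acc<<6)|0x29=0x2E9
Completed: cp=U+02E9 (starts at byte 4)
Byte[6]=E6: 3-byte lead, need 2 cont bytes. acc=0x6
Byte[7]=80: continuation. acc=(acc<<6)|0x00=0x180
Byte[8]=89: continuation. acc=(acc<<6)|0x09=0x6009
Completed: cp=U+6009 (starts at byte 6)
Byte[9]=EF: 3-byte lead, need 2 cont bytes. acc=0xF
Byte[10]=B7: continuation. acc=(acc<<6)|0x37=0x3F7
Byte[11]=9F: continuation. acc=(acc<<6)|0x1F=0xFDDF
Completed: cp=U+FDDF (starts at byte 9)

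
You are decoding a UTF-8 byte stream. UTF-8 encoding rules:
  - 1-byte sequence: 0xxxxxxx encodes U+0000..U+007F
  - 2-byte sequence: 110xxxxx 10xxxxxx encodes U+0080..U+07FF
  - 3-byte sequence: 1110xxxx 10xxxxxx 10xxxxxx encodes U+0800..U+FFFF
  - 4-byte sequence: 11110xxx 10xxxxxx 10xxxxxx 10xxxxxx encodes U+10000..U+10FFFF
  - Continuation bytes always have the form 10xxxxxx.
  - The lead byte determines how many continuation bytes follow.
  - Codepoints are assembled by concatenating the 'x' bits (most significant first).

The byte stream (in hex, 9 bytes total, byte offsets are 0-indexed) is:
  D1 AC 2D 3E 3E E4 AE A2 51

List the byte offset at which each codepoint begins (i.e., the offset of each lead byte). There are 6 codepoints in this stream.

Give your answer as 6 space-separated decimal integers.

Byte[0]=D1: 2-byte lead, need 1 cont bytes. acc=0x11
Byte[1]=AC: continuation. acc=(acc<<6)|0x2C=0x46C
Completed: cp=U+046C (starts at byte 0)
Byte[2]=2D: 1-byte ASCII. cp=U+002D
Byte[3]=3E: 1-byte ASCII. cp=U+003E
Byte[4]=3E: 1-byte ASCII. cp=U+003E
Byte[5]=E4: 3-byte lead, need 2 cont bytes. acc=0x4
Byte[6]=AE: continuation. acc=(acc<<6)|0x2E=0x12E
Byte[7]=A2: continuation. acc=(acc<<6)|0x22=0x4BA2
Completed: cp=U+4BA2 (starts at byte 5)
Byte[8]=51: 1-byte ASCII. cp=U+0051

Answer: 0 2 3 4 5 8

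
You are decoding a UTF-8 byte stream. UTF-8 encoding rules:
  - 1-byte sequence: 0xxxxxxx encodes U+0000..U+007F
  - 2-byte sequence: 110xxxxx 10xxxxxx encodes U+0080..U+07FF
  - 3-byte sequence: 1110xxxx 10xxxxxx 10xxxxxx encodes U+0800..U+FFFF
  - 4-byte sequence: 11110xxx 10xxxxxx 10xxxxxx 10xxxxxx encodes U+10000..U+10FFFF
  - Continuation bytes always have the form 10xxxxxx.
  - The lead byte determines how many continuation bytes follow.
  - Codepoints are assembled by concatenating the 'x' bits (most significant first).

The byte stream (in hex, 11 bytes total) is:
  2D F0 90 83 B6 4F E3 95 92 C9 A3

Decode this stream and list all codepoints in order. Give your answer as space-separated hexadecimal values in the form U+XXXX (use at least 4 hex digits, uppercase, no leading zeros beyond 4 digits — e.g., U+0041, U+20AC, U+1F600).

Answer: U+002D U+100F6 U+004F U+3552 U+0263

Derivation:
Byte[0]=2D: 1-byte ASCII. cp=U+002D
Byte[1]=F0: 4-byte lead, need 3 cont bytes. acc=0x0
Byte[2]=90: continuation. acc=(acc<<6)|0x10=0x10
Byte[3]=83: continuation. acc=(acc<<6)|0x03=0x403
Byte[4]=B6: continuation. acc=(acc<<6)|0x36=0x100F6
Completed: cp=U+100F6 (starts at byte 1)
Byte[5]=4F: 1-byte ASCII. cp=U+004F
Byte[6]=E3: 3-byte lead, need 2 cont bytes. acc=0x3
Byte[7]=95: continuation. acc=(acc<<6)|0x15=0xD5
Byte[8]=92: continuation. acc=(acc<<6)|0x12=0x3552
Completed: cp=U+3552 (starts at byte 6)
Byte[9]=C9: 2-byte lead, need 1 cont bytes. acc=0x9
Byte[10]=A3: continuation. acc=(acc<<6)|0x23=0x263
Completed: cp=U+0263 (starts at byte 9)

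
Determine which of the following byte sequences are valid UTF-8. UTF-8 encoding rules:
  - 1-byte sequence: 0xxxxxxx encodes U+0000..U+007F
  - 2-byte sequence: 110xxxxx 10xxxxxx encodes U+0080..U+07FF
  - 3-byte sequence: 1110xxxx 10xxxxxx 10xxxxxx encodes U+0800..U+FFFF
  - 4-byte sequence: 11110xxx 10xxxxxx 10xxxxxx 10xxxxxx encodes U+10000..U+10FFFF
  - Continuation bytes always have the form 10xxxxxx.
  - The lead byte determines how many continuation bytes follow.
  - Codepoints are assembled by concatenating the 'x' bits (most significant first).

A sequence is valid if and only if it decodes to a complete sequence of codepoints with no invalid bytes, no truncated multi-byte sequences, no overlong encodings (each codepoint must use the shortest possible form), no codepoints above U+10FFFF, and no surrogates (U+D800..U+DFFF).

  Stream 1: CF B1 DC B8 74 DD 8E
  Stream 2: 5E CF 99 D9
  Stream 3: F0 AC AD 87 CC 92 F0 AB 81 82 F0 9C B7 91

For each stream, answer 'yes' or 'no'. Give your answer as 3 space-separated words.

Answer: yes no yes

Derivation:
Stream 1: decodes cleanly. VALID
Stream 2: error at byte offset 4. INVALID
Stream 3: decodes cleanly. VALID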